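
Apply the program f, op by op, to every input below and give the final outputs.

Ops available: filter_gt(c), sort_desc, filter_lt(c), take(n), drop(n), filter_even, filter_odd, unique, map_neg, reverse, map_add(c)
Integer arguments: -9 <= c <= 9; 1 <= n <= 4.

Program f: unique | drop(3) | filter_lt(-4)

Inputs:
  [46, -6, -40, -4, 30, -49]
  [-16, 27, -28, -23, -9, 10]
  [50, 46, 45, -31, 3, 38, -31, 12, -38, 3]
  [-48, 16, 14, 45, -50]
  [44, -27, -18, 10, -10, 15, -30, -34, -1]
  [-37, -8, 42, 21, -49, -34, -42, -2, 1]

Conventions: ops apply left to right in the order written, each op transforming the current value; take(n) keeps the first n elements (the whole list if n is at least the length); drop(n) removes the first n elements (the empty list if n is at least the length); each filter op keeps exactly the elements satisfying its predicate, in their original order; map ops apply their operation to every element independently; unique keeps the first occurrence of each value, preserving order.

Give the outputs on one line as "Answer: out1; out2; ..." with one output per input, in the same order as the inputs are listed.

[-49]; [-23, -9]; [-31, -38]; [-50]; [-10, -30, -34]; [-49, -34, -42]

Execution, op by op:
  [46, -6, -40, -4, 30, -49] -> [46, -6, -40, -4, 30, -49] -> [-4, 30, -49] -> [-49]
  [-16, 27, -28, -23, -9, 10] -> [-16, 27, -28, -23, -9, 10] -> [-23, -9, 10] -> [-23, -9]
  [50, 46, 45, -31, 3, 38, -31, 12, -38, 3] -> [50, 46, 45, -31, 3, 38, 12, -38] -> [-31, 3, 38, 12, -38] -> [-31, -38]
  [-48, 16, 14, 45, -50] -> [-48, 16, 14, 45, -50] -> [45, -50] -> [-50]
  [44, -27, -18, 10, -10, 15, -30, -34, -1] -> [44, -27, -18, 10, -10, 15, -30, -34, -1] -> [10, -10, 15, -30, -34, -1] -> [-10, -30, -34]
  [-37, -8, 42, 21, -49, -34, -42, -2, 1] -> [-37, -8, 42, 21, -49, -34, -42, -2, 1] -> [21, -49, -34, -42, -2, 1] -> [-49, -34, -42]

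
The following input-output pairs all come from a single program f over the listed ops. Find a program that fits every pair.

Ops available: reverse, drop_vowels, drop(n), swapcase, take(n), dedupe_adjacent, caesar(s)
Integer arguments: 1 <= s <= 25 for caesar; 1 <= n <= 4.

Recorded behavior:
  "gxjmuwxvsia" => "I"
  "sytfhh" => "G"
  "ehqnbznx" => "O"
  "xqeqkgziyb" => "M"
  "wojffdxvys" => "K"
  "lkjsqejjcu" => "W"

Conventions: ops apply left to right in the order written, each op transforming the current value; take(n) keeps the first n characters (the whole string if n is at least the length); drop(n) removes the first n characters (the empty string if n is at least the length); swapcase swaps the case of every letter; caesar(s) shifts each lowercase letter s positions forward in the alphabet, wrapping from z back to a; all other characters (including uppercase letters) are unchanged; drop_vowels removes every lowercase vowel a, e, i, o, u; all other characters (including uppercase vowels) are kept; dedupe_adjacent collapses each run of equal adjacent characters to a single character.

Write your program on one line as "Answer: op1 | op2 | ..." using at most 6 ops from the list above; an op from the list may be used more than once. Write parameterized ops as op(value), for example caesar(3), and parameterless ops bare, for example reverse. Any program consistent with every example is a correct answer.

caesar(13) | reverse | take(4) | swapcase | drop(1) | drop(2)

Check, running the answer program on each example:
  "gxjmuwxvsia" -> "tkwzhjkifvn" -> "nvfikjhzwkt" -> "nvfi" -> "NVFI" -> "VFI" -> "I"
  "sytfhh" -> "flgsuu" -> "uusglf" -> "uusg" -> "UUSG" -> "USG" -> "G"
  "ehqnbznx" -> "rudaomak" -> "kamoadur" -> "kamo" -> "KAMO" -> "AMO" -> "O"
  "xqeqkgziyb" -> "kdrdxtmvlo" -> "olvmtxdrdk" -> "olvm" -> "OLVM" -> "LVM" -> "M"
  "wojffdxvys" -> "jbwssqkilf" -> "flikqsswbj" -> "flik" -> "FLIK" -> "LIK" -> "K"
  "lkjsqejjcu" -> "yxwfdrwwph" -> "hpwwrdfwxy" -> "hpww" -> "HPWW" -> "PWW" -> "W"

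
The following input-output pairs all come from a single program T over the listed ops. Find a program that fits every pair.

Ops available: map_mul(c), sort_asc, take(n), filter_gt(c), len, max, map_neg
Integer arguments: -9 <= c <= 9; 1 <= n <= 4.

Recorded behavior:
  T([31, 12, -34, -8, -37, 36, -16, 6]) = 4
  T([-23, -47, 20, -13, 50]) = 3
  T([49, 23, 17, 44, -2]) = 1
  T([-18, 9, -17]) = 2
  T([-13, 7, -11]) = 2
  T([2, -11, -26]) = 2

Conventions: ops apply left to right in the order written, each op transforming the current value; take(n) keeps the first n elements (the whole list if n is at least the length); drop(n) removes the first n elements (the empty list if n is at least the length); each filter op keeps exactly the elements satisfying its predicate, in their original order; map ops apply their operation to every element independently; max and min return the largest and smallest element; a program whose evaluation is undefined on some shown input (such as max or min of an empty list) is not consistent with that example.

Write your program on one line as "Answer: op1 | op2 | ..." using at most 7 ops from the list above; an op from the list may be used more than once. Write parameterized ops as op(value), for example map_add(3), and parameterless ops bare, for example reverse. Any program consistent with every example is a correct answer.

map_neg | map_mul(3) | map_mul(9) | filter_gt(4) | map_mul(-4) | len

Check, running the answer program on each example:
  [31, 12, -34, -8, -37, 36, -16, 6] -> [-31, -12, 34, 8, 37, -36, 16, -6] -> [-93, -36, 102, 24, 111, -108, 48, -18] -> [-837, -324, 918, 216, 999, -972, 432, -162] -> [918, 216, 999, 432] -> [-3672, -864, -3996, -1728] -> 4
  [-23, -47, 20, -13, 50] -> [23, 47, -20, 13, -50] -> [69, 141, -60, 39, -150] -> [621, 1269, -540, 351, -1350] -> [621, 1269, 351] -> [-2484, -5076, -1404] -> 3
  [49, 23, 17, 44, -2] -> [-49, -23, -17, -44, 2] -> [-147, -69, -51, -132, 6] -> [-1323, -621, -459, -1188, 54] -> [54] -> [-216] -> 1
  [-18, 9, -17] -> [18, -9, 17] -> [54, -27, 51] -> [486, -243, 459] -> [486, 459] -> [-1944, -1836] -> 2
  [-13, 7, -11] -> [13, -7, 11] -> [39, -21, 33] -> [351, -189, 297] -> [351, 297] -> [-1404, -1188] -> 2
  [2, -11, -26] -> [-2, 11, 26] -> [-6, 33, 78] -> [-54, 297, 702] -> [297, 702] -> [-1188, -2808] -> 2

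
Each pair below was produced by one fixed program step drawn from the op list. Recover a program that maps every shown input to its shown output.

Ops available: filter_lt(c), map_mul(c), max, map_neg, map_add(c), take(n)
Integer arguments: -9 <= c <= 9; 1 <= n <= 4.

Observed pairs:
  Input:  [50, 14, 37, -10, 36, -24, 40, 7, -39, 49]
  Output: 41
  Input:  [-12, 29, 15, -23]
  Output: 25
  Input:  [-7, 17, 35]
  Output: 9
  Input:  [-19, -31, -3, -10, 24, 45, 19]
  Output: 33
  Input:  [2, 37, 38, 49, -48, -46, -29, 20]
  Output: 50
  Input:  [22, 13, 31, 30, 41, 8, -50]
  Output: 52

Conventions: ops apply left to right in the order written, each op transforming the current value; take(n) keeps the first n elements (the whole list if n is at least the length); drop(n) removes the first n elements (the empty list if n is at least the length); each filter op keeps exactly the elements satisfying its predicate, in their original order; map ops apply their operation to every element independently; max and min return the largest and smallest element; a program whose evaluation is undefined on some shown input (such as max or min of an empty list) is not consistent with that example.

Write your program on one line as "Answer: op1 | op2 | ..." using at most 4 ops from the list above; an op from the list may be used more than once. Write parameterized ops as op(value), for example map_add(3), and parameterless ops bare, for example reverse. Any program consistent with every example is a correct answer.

map_add(-5) | map_add(3) | map_neg | max

Check, running the answer program on each example:
  [50, 14, 37, -10, 36, -24, 40, 7, -39, 49] -> [45, 9, 32, -15, 31, -29, 35, 2, -44, 44] -> [48, 12, 35, -12, 34, -26, 38, 5, -41, 47] -> [-48, -12, -35, 12, -34, 26, -38, -5, 41, -47] -> 41
  [-12, 29, 15, -23] -> [-17, 24, 10, -28] -> [-14, 27, 13, -25] -> [14, -27, -13, 25] -> 25
  [-7, 17, 35] -> [-12, 12, 30] -> [-9, 15, 33] -> [9, -15, -33] -> 9
  [-19, -31, -3, -10, 24, 45, 19] -> [-24, -36, -8, -15, 19, 40, 14] -> [-21, -33, -5, -12, 22, 43, 17] -> [21, 33, 5, 12, -22, -43, -17] -> 33
  [2, 37, 38, 49, -48, -46, -29, 20] -> [-3, 32, 33, 44, -53, -51, -34, 15] -> [0, 35, 36, 47, -50, -48, -31, 18] -> [0, -35, -36, -47, 50, 48, 31, -18] -> 50
  [22, 13, 31, 30, 41, 8, -50] -> [17, 8, 26, 25, 36, 3, -55] -> [20, 11, 29, 28, 39, 6, -52] -> [-20, -11, -29, -28, -39, -6, 52] -> 52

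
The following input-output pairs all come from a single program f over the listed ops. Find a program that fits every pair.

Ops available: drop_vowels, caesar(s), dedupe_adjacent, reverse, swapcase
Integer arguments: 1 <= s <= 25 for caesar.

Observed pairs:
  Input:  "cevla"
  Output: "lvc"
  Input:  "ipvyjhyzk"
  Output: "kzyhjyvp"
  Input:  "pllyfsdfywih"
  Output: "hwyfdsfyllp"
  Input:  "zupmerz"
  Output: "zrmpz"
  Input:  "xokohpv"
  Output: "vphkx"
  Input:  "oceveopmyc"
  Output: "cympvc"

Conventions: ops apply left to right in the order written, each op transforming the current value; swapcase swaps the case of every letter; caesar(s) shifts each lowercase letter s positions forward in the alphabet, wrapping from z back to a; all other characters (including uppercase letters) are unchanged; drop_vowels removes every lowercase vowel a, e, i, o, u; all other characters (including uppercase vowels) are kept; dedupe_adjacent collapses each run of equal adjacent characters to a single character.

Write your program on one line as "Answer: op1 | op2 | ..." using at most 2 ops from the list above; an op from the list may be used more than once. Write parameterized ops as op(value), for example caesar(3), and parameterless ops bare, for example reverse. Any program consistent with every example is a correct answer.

drop_vowels | reverse

Check, running the answer program on each example:
  "cevla" -> "cvl" -> "lvc"
  "ipvyjhyzk" -> "pvyjhyzk" -> "kzyhjyvp"
  "pllyfsdfywih" -> "pllyfsdfywh" -> "hwyfdsfyllp"
  "zupmerz" -> "zpmrz" -> "zrmpz"
  "xokohpv" -> "xkhpv" -> "vphkx"
  "oceveopmyc" -> "cvpmyc" -> "cympvc"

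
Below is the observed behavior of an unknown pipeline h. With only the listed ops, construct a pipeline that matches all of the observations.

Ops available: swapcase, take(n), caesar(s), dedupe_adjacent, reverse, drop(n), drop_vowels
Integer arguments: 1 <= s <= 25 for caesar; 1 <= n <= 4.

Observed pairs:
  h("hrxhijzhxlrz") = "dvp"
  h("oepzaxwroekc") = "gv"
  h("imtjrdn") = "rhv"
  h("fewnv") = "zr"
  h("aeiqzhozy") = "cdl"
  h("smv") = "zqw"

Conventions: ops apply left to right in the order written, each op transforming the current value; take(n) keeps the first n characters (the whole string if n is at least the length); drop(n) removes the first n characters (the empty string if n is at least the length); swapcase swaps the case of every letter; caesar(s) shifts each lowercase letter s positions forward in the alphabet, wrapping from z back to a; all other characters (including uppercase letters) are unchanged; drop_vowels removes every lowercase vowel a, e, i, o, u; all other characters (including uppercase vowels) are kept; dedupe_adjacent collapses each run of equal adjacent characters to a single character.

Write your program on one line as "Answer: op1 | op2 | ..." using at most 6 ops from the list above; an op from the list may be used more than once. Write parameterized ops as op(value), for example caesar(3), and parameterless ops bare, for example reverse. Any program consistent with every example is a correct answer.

reverse | drop_vowels | take(3) | caesar(4) | drop_vowels

Check, running the answer program on each example:
  "hrxhijzhxlrz" -> "zrlxhzjihxrh" -> "zrlxhzjhxrh" -> "zrl" -> "dvp" -> "dvp"
  "oepzaxwroekc" -> "ckeorwxazpeo" -> "ckrwxzp" -> "ckr" -> "gov" -> "gv"
  "imtjrdn" -> "ndrjtmi" -> "ndrjtm" -> "ndr" -> "rhv" -> "rhv"
  "fewnv" -> "vnwef" -> "vnwf" -> "vnw" -> "zra" -> "zr"
  "aeiqzhozy" -> "yzohzqiea" -> "yzhzq" -> "yzh" -> "cdl" -> "cdl"
  "smv" -> "vms" -> "vms" -> "vms" -> "zqw" -> "zqw"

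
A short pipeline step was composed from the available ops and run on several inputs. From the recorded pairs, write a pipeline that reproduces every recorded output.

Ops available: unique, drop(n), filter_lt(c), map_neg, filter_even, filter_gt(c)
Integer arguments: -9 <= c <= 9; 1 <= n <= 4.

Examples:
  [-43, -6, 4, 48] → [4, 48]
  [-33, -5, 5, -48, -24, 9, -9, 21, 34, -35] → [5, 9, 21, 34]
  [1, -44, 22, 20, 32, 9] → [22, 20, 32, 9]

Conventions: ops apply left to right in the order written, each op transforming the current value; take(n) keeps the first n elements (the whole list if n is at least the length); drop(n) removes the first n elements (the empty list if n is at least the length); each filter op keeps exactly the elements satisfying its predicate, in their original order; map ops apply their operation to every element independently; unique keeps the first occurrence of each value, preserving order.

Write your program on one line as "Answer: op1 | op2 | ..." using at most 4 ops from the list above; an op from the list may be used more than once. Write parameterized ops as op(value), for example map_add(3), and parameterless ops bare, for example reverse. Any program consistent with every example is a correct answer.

map_neg | filter_lt(7) | map_neg | drop(1)

Check, running the answer program on each example:
  [-43, -6, 4, 48] -> [43, 6, -4, -48] -> [6, -4, -48] -> [-6, 4, 48] -> [4, 48]
  [-33, -5, 5, -48, -24, 9, -9, 21, 34, -35] -> [33, 5, -5, 48, 24, -9, 9, -21, -34, 35] -> [5, -5, -9, -21, -34] -> [-5, 5, 9, 21, 34] -> [5, 9, 21, 34]
  [1, -44, 22, 20, 32, 9] -> [-1, 44, -22, -20, -32, -9] -> [-1, -22, -20, -32, -9] -> [1, 22, 20, 32, 9] -> [22, 20, 32, 9]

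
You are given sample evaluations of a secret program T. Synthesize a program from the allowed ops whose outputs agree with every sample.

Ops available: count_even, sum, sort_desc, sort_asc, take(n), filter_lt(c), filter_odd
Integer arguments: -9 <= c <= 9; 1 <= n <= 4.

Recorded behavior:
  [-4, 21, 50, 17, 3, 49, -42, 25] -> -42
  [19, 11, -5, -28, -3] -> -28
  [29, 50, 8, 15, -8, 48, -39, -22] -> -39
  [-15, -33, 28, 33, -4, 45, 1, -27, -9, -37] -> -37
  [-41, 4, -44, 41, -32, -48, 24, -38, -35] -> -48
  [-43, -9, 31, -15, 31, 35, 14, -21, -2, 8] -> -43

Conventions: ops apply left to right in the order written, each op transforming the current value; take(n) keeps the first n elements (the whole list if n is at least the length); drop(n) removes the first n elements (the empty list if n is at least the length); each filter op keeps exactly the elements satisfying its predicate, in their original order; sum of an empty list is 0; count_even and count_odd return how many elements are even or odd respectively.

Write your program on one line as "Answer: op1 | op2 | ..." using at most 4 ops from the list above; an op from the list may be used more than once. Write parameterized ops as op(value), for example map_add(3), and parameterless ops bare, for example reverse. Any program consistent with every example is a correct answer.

sort_asc | take(1) | sum

Check, running the answer program on each example:
  [-4, 21, 50, 17, 3, 49, -42, 25] -> [-42, -4, 3, 17, 21, 25, 49, 50] -> [-42] -> -42
  [19, 11, -5, -28, -3] -> [-28, -5, -3, 11, 19] -> [-28] -> -28
  [29, 50, 8, 15, -8, 48, -39, -22] -> [-39, -22, -8, 8, 15, 29, 48, 50] -> [-39] -> -39
  [-15, -33, 28, 33, -4, 45, 1, -27, -9, -37] -> [-37, -33, -27, -15, -9, -4, 1, 28, 33, 45] -> [-37] -> -37
  [-41, 4, -44, 41, -32, -48, 24, -38, -35] -> [-48, -44, -41, -38, -35, -32, 4, 24, 41] -> [-48] -> -48
  [-43, -9, 31, -15, 31, 35, 14, -21, -2, 8] -> [-43, -21, -15, -9, -2, 8, 14, 31, 31, 35] -> [-43] -> -43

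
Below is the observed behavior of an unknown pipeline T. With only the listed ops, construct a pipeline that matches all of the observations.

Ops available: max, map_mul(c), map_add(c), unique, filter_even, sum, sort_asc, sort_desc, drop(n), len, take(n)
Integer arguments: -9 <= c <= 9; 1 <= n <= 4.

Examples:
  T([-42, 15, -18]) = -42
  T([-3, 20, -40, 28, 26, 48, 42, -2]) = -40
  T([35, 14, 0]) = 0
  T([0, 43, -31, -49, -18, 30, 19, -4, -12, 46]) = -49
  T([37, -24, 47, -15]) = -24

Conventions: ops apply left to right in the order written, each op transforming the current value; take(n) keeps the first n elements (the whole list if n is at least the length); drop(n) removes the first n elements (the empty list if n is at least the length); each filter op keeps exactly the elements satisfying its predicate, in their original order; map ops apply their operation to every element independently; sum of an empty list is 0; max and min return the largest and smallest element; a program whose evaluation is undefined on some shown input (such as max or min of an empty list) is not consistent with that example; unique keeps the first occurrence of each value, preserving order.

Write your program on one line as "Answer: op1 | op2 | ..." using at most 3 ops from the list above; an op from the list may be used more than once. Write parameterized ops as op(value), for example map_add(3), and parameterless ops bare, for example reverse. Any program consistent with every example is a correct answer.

sort_asc | take(1) | sum

Check, running the answer program on each example:
  [-42, 15, -18] -> [-42, -18, 15] -> [-42] -> -42
  [-3, 20, -40, 28, 26, 48, 42, -2] -> [-40, -3, -2, 20, 26, 28, 42, 48] -> [-40] -> -40
  [35, 14, 0] -> [0, 14, 35] -> [0] -> 0
  [0, 43, -31, -49, -18, 30, 19, -4, -12, 46] -> [-49, -31, -18, -12, -4, 0, 19, 30, 43, 46] -> [-49] -> -49
  [37, -24, 47, -15] -> [-24, -15, 37, 47] -> [-24] -> -24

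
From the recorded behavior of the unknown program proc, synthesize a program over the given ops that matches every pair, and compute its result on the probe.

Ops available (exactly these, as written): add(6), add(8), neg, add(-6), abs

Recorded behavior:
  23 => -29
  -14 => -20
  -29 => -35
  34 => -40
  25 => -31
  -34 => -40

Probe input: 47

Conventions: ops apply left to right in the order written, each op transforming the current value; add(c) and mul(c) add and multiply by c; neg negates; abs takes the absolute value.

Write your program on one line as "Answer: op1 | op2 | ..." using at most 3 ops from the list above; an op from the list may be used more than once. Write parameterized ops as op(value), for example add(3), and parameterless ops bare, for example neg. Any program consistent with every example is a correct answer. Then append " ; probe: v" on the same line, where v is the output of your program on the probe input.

abs | neg | add(-6) ; probe: -53

Check, running the answer program on each example:
  23 -> 23 -> -23 -> -29
  -14 -> 14 -> -14 -> -20
  -29 -> 29 -> -29 -> -35
  34 -> 34 -> -34 -> -40
  25 -> 25 -> -25 -> -31
  -34 -> 34 -> -34 -> -40
  probe: 47 -> 47 -> -47 -> -53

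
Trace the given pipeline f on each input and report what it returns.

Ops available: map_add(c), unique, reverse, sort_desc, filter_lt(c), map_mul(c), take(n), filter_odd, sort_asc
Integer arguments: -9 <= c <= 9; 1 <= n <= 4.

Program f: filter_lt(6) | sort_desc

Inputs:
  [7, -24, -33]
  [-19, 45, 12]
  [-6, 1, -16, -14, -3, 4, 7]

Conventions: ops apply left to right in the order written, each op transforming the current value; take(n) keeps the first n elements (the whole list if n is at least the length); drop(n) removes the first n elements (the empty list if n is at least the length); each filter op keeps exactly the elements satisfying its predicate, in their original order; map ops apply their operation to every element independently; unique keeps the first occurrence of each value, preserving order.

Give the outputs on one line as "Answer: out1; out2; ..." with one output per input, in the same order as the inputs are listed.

[-24, -33]; [-19]; [4, 1, -3, -6, -14, -16]

Execution, op by op:
  [7, -24, -33] -> [-24, -33] -> [-24, -33]
  [-19, 45, 12] -> [-19] -> [-19]
  [-6, 1, -16, -14, -3, 4, 7] -> [-6, 1, -16, -14, -3, 4] -> [4, 1, -3, -6, -14, -16]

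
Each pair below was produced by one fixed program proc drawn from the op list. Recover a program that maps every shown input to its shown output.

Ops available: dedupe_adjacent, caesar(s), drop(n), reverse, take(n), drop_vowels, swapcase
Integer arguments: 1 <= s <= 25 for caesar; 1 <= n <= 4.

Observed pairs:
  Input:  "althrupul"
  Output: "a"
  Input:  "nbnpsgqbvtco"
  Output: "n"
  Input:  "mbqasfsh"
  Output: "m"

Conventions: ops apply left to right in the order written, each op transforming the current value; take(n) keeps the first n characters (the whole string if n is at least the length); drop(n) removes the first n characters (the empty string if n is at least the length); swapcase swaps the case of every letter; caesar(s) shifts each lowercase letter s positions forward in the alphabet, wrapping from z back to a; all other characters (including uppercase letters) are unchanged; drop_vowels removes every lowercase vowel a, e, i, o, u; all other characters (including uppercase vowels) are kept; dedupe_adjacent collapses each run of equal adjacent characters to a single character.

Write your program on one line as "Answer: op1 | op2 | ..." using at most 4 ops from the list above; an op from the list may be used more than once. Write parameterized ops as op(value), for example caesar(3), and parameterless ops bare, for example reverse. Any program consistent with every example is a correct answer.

swapcase | take(1) | swapcase

Check, running the answer program on each example:
  "althrupul" -> "ALTHRUPUL" -> "A" -> "a"
  "nbnpsgqbvtco" -> "NBNPSGQBVTCO" -> "N" -> "n"
  "mbqasfsh" -> "MBQASFSH" -> "M" -> "m"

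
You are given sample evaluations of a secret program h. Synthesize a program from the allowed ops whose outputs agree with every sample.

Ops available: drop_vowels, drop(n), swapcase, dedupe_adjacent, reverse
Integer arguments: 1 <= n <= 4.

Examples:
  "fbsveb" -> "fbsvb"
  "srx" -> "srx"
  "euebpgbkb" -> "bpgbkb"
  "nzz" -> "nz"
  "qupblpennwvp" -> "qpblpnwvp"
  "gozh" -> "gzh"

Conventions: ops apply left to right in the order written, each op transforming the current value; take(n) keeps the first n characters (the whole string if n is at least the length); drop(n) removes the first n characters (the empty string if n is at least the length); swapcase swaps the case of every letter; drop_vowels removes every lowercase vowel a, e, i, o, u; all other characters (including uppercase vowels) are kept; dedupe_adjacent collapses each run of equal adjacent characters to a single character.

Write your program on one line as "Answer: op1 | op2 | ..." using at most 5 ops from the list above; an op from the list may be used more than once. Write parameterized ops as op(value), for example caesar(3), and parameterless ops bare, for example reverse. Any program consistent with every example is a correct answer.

reverse | drop_vowels | reverse | dedupe_adjacent

Check, running the answer program on each example:
  "fbsveb" -> "bevsbf" -> "bvsbf" -> "fbsvb" -> "fbsvb"
  "srx" -> "xrs" -> "xrs" -> "srx" -> "srx"
  "euebpgbkb" -> "bkbgpbeue" -> "bkbgpb" -> "bpgbkb" -> "bpgbkb"
  "nzz" -> "zzn" -> "zzn" -> "nzz" -> "nz"
  "qupblpennwvp" -> "pvwnneplbpuq" -> "pvwnnplbpq" -> "qpblpnnwvp" -> "qpblpnwvp"
  "gozh" -> "hzog" -> "hzg" -> "gzh" -> "gzh"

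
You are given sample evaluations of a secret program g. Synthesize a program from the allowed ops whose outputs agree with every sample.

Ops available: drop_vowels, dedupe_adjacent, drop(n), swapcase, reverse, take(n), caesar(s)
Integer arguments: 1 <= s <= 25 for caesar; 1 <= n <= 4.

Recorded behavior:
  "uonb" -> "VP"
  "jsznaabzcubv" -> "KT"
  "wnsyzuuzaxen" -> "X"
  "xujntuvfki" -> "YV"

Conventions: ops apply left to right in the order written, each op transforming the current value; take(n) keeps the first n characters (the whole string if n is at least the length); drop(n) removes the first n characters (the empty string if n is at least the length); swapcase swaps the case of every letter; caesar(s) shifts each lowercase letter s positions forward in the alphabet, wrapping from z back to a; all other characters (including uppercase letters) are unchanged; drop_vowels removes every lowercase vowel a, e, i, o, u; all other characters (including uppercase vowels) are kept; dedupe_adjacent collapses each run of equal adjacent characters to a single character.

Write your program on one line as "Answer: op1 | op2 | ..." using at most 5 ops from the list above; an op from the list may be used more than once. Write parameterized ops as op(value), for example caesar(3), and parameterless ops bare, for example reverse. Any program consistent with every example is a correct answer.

caesar(1) | dedupe_adjacent | take(2) | drop_vowels | swapcase

Check, running the answer program on each example:
  "uonb" -> "vpoc" -> "vpoc" -> "vp" -> "vp" -> "VP"
  "jsznaabzcubv" -> "ktaobbcadvcw" -> "ktaobcadvcw" -> "kt" -> "kt" -> "KT"
  "wnsyzuuzaxen" -> "xotzavvabyfo" -> "xotzavabyfo" -> "xo" -> "x" -> "X"
  "xujntuvfki" -> "yvkouvwglj" -> "yvkouvwglj" -> "yv" -> "yv" -> "YV"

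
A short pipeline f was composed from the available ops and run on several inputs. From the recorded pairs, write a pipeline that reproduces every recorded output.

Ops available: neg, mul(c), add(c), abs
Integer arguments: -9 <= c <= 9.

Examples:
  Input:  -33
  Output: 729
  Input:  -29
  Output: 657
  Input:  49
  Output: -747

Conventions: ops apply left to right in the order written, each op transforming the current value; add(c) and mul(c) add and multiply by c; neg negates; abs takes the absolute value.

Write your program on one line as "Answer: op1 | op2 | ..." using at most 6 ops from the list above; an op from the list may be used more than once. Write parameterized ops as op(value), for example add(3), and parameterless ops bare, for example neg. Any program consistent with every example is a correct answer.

add(-6) | mul(-2) | add(7) | add(-4) | mul(9)

Check, running the answer program on each example:
  -33 -> -39 -> 78 -> 85 -> 81 -> 729
  -29 -> -35 -> 70 -> 77 -> 73 -> 657
  49 -> 43 -> -86 -> -79 -> -83 -> -747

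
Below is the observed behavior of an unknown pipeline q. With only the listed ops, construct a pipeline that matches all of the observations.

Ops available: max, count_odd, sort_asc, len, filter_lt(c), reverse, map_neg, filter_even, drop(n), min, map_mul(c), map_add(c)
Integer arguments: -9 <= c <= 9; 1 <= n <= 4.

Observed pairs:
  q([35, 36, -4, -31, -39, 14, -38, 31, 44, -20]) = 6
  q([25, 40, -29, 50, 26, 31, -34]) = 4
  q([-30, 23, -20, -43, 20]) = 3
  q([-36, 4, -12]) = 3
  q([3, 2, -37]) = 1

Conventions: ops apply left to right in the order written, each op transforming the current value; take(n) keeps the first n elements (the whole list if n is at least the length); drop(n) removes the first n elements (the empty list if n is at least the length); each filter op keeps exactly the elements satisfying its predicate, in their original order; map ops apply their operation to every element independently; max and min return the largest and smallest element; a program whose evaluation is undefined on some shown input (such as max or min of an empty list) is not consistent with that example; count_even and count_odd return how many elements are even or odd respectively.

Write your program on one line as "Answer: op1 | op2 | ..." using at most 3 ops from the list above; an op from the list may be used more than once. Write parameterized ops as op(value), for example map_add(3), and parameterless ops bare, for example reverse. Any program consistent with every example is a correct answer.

filter_even | len

Check, running the answer program on each example:
  [35, 36, -4, -31, -39, 14, -38, 31, 44, -20] -> [36, -4, 14, -38, 44, -20] -> 6
  [25, 40, -29, 50, 26, 31, -34] -> [40, 50, 26, -34] -> 4
  [-30, 23, -20, -43, 20] -> [-30, -20, 20] -> 3
  [-36, 4, -12] -> [-36, 4, -12] -> 3
  [3, 2, -37] -> [2] -> 1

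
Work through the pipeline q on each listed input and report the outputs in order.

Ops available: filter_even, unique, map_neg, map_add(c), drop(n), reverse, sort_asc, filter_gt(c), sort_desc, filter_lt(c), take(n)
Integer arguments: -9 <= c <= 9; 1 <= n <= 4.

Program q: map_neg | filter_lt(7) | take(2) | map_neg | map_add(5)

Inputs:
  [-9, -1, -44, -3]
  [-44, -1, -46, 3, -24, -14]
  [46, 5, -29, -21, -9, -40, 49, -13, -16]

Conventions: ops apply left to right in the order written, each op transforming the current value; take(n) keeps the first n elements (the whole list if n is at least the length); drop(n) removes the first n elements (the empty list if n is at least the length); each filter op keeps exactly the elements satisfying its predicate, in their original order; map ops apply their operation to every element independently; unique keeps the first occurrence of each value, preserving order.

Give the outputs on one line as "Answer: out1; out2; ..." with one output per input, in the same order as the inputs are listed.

Execution, op by op:
  [-9, -1, -44, -3] -> [9, 1, 44, 3] -> [1, 3] -> [1, 3] -> [-1, -3] -> [4, 2]
  [-44, -1, -46, 3, -24, -14] -> [44, 1, 46, -3, 24, 14] -> [1, -3] -> [1, -3] -> [-1, 3] -> [4, 8]
  [46, 5, -29, -21, -9, -40, 49, -13, -16] -> [-46, -5, 29, 21, 9, 40, -49, 13, 16] -> [-46, -5, -49] -> [-46, -5] -> [46, 5] -> [51, 10]

[4, 2]; [4, 8]; [51, 10]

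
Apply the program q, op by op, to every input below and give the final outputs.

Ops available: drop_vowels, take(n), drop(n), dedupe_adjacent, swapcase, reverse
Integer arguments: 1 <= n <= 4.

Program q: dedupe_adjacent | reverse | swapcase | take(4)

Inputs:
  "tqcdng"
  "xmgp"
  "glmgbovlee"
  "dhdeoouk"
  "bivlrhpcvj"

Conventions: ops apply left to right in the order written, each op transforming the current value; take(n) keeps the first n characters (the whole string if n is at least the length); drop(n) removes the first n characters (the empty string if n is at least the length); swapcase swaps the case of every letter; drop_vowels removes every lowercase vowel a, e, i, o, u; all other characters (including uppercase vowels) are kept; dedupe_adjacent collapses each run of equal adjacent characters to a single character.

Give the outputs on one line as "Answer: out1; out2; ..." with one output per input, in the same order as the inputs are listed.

"GNDC"; "PGMX"; "ELVO"; "KUOE"; "JVCP"

Execution, op by op:
  "tqcdng" -> "tqcdng" -> "gndcqt" -> "GNDCQT" -> "GNDC"
  "xmgp" -> "xmgp" -> "pgmx" -> "PGMX" -> "PGMX"
  "glmgbovlee" -> "glmgbovle" -> "elvobgmlg" -> "ELVOBGMLG" -> "ELVO"
  "dhdeoouk" -> "dhdeouk" -> "kuoedhd" -> "KUOEDHD" -> "KUOE"
  "bivlrhpcvj" -> "bivlrhpcvj" -> "jvcphrlvib" -> "JVCPHRLVIB" -> "JVCP"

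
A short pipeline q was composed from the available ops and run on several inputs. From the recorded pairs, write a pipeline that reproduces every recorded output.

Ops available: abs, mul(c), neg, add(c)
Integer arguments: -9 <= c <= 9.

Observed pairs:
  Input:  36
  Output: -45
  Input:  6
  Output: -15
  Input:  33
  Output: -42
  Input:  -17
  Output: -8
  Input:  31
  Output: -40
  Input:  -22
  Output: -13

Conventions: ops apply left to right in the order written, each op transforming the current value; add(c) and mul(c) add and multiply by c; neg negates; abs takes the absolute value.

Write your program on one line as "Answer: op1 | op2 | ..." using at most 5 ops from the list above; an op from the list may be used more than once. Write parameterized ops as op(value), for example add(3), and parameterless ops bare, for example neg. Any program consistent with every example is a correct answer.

add(9) | neg | abs | neg

Check, running the answer program on each example:
  36 -> 45 -> -45 -> 45 -> -45
  6 -> 15 -> -15 -> 15 -> -15
  33 -> 42 -> -42 -> 42 -> -42
  -17 -> -8 -> 8 -> 8 -> -8
  31 -> 40 -> -40 -> 40 -> -40
  -22 -> -13 -> 13 -> 13 -> -13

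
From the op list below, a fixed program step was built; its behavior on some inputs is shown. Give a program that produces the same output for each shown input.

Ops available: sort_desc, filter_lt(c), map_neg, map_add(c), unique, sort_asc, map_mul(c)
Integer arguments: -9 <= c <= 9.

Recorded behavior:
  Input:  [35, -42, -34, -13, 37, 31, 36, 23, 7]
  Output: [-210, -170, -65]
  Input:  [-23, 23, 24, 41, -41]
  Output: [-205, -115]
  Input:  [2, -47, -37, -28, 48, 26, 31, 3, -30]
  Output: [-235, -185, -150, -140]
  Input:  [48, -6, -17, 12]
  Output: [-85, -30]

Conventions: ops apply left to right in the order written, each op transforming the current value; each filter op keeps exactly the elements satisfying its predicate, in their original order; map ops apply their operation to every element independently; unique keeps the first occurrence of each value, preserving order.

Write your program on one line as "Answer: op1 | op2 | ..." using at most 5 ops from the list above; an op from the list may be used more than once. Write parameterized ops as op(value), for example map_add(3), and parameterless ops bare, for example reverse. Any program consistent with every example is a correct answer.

filter_lt(4) | map_mul(-5) | map_neg | sort_asc | filter_lt(-1)

Check, running the answer program on each example:
  [35, -42, -34, -13, 37, 31, 36, 23, 7] -> [-42, -34, -13] -> [210, 170, 65] -> [-210, -170, -65] -> [-210, -170, -65] -> [-210, -170, -65]
  [-23, 23, 24, 41, -41] -> [-23, -41] -> [115, 205] -> [-115, -205] -> [-205, -115] -> [-205, -115]
  [2, -47, -37, -28, 48, 26, 31, 3, -30] -> [2, -47, -37, -28, 3, -30] -> [-10, 235, 185, 140, -15, 150] -> [10, -235, -185, -140, 15, -150] -> [-235, -185, -150, -140, 10, 15] -> [-235, -185, -150, -140]
  [48, -6, -17, 12] -> [-6, -17] -> [30, 85] -> [-30, -85] -> [-85, -30] -> [-85, -30]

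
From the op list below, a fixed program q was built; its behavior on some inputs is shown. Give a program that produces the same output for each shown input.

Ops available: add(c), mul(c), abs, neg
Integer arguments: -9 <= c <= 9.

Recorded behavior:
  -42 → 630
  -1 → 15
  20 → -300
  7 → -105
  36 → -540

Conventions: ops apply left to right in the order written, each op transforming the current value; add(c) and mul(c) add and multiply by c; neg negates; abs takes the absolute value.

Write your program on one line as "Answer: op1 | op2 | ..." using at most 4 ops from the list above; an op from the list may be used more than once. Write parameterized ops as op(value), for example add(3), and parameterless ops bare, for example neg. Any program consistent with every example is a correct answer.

neg | mul(-3) | neg | mul(5)

Check, running the answer program on each example:
  -42 -> 42 -> -126 -> 126 -> 630
  -1 -> 1 -> -3 -> 3 -> 15
  20 -> -20 -> 60 -> -60 -> -300
  7 -> -7 -> 21 -> -21 -> -105
  36 -> -36 -> 108 -> -108 -> -540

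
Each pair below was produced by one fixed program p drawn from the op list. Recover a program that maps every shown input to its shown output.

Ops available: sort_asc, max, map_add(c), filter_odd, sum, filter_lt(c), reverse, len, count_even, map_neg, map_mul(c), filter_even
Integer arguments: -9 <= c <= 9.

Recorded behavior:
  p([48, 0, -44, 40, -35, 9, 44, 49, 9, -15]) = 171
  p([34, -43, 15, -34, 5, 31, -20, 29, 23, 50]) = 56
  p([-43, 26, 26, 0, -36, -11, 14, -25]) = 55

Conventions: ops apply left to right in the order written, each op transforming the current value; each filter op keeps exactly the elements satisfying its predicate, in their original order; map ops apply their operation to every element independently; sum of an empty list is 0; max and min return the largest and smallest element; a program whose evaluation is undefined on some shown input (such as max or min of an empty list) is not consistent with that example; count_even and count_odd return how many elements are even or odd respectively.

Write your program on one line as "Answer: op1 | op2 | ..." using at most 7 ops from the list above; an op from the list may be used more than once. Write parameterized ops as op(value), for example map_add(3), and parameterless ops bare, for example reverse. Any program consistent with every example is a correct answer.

filter_even | map_mul(-2) | reverse | map_add(1) | map_neg | sum

Check, running the answer program on each example:
  [48, 0, -44, 40, -35, 9, 44, 49, 9, -15] -> [48, 0, -44, 40, 44] -> [-96, 0, 88, -80, -88] -> [-88, -80, 88, 0, -96] -> [-87, -79, 89, 1, -95] -> [87, 79, -89, -1, 95] -> 171
  [34, -43, 15, -34, 5, 31, -20, 29, 23, 50] -> [34, -34, -20, 50] -> [-68, 68, 40, -100] -> [-100, 40, 68, -68] -> [-99, 41, 69, -67] -> [99, -41, -69, 67] -> 56
  [-43, 26, 26, 0, -36, -11, 14, -25] -> [26, 26, 0, -36, 14] -> [-52, -52, 0, 72, -28] -> [-28, 72, 0, -52, -52] -> [-27, 73, 1, -51, -51] -> [27, -73, -1, 51, 51] -> 55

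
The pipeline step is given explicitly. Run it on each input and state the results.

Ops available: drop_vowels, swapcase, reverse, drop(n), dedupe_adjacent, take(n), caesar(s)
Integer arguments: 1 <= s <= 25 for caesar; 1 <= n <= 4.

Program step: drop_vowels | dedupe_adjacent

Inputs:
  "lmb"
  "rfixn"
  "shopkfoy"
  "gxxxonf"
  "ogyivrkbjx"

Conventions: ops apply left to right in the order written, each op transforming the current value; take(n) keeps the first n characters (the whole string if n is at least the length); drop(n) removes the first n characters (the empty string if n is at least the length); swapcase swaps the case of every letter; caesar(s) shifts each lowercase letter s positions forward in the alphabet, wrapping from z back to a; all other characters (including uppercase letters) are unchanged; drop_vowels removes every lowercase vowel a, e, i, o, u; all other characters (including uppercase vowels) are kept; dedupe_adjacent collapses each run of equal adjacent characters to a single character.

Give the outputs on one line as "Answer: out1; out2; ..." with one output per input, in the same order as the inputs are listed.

Execution, op by op:
  "lmb" -> "lmb" -> "lmb"
  "rfixn" -> "rfxn" -> "rfxn"
  "shopkfoy" -> "shpkfy" -> "shpkfy"
  "gxxxonf" -> "gxxxnf" -> "gxnf"
  "ogyivrkbjx" -> "gyvrkbjx" -> "gyvrkbjx"

"lmb"; "rfxn"; "shpkfy"; "gxnf"; "gyvrkbjx"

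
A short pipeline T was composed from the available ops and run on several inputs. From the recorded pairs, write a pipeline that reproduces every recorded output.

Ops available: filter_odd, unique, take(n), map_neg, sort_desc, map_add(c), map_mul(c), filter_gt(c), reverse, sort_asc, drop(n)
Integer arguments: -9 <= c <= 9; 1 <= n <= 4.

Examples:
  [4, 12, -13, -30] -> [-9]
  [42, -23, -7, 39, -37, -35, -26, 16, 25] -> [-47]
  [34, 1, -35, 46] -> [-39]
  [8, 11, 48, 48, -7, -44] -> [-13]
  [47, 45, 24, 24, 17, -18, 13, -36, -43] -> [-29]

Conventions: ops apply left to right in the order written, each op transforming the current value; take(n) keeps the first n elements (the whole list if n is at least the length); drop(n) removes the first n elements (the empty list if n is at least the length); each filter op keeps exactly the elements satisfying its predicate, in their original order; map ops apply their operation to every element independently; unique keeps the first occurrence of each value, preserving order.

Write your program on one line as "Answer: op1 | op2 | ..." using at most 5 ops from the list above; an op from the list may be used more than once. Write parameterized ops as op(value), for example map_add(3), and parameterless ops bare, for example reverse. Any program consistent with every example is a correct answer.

map_neg | map_add(-5) | filter_odd | take(1)

Check, running the answer program on each example:
  [4, 12, -13, -30] -> [-4, -12, 13, 30] -> [-9, -17, 8, 25] -> [-9, -17, 25] -> [-9]
  [42, -23, -7, 39, -37, -35, -26, 16, 25] -> [-42, 23, 7, -39, 37, 35, 26, -16, -25] -> [-47, 18, 2, -44, 32, 30, 21, -21, -30] -> [-47, 21, -21] -> [-47]
  [34, 1, -35, 46] -> [-34, -1, 35, -46] -> [-39, -6, 30, -51] -> [-39, -51] -> [-39]
  [8, 11, 48, 48, -7, -44] -> [-8, -11, -48, -48, 7, 44] -> [-13, -16, -53, -53, 2, 39] -> [-13, -53, -53, 39] -> [-13]
  [47, 45, 24, 24, 17, -18, 13, -36, -43] -> [-47, -45, -24, -24, -17, 18, -13, 36, 43] -> [-52, -50, -29, -29, -22, 13, -18, 31, 38] -> [-29, -29, 13, 31] -> [-29]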